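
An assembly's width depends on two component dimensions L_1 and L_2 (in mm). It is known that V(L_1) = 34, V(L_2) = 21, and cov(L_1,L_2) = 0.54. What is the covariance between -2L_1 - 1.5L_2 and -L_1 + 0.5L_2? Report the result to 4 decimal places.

52.5200

cov(-2L_1 - 1.5L_2, -L_1 + 0.5L_2) = (-2)(-1)V(L_1) + (-1.5)(0.5)V(L_2) + [(-2)(0.5) + (-1.5)(-1)]cov(L_1,L_2)
= 2·34 + -0.75·21 + 0.5·0.54 = 52.52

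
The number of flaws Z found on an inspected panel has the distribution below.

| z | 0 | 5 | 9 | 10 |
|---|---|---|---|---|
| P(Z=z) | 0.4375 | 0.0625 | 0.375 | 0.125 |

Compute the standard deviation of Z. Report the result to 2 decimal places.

E[Z] = (0)(0.4375) + (5)(0.0625) + (9)(0.375) + (10)(0.125) = 4.9375
E[Z²] = (0)²(0.4375) + (5)²(0.0625) + (9)²(0.375) + (10)²(0.125) = 44.4375
V(Z) = E[Z²] − (E[Z])² = 44.4375 − (4.9375)² = 20.05859375
σ(Z) = √20.05859375 ≈ 4.48

4.48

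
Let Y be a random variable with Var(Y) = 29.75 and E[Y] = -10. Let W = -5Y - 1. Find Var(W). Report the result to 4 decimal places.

Var(-5Y - 1) = (-5)²·Var(Y) = 25·29.75 = 743.75

743.7500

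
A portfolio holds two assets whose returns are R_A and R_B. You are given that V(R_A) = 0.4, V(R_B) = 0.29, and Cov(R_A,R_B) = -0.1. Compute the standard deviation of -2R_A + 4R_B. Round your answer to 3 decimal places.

V(-2R_A + 4R_B) = (-2)²·V(R_A) + (4)²·V(R_B) + 2·(-2)·(4)·Cov(R_A,R_B)
= 4·0.4 + 16·0.29 + -16·-0.1 = 7.84
σ(-2R_A + 4R_B) = √7.84 ≈ 2.800

2.800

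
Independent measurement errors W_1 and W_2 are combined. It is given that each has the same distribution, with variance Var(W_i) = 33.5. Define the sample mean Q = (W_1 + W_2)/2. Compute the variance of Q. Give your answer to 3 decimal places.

By independence, Var(Q) = (0.5)²Var(W_1) + (0.5)²Var(W_2)
= (0.5)²·33.5 + (0.5)²·33.5 = 16.75

16.750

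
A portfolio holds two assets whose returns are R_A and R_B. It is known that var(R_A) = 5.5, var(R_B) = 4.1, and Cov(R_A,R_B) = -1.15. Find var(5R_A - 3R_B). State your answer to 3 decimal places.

var(5R_A - 3R_B) = (5)²·var(R_A) + (-3)²·var(R_B) + 2·(5)·(-3)·Cov(R_A,R_B)
= 25·5.5 + 9·4.1 + -30·-1.15 = 208.9

208.900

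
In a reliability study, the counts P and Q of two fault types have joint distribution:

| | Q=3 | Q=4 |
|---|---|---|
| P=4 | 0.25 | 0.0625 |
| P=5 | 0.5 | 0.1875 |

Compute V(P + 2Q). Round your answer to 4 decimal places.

1.0273

E[P] = 4.6875,  E[Q] = 3.25,  E[PQ] = 15.25
V(P) = 22.1875 − (4.6875)² = 0.21484375;  V(Q) = 10.75 − (3.25)² = 0.1875
Cov(P,Q) = 15.25 − (4.6875)(3.25) = 0.015625
V(P + 2Q) = (1)²·0.21484375 + (2)²·0.1875 + 2·(1)·(2)·0.015625 = 1.02734375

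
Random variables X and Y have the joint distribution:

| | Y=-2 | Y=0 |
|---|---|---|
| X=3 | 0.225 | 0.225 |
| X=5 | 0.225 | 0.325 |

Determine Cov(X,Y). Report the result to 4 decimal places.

0.0900

E[X] = 4.1,  E[Y] = -0.9
E[XY] = -3.6
Cov(X,Y) = E[XY] − E[X]E[Y] = -3.6 − (4.1)(-0.9) = 0.09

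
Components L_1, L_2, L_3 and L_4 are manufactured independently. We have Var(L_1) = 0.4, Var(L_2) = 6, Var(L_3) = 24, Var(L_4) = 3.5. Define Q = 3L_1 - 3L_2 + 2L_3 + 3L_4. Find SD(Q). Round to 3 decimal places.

13.605

By independence, Var(Q) = (3)²Var(L_1) + (-3)²Var(L_2) + (2)²Var(L_3) + (3)²Var(L_4)
= (3)²·0.4 + (-3)²·6 + (2)²·24 + (3)²·3.5 = 185.1
SD(Q) = √185.1 ≈ 13.605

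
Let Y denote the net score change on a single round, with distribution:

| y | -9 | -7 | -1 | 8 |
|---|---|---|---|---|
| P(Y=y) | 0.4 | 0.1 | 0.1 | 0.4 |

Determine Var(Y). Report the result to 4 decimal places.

61.5600

E[Y] = (-9)(0.4) + (-7)(0.1) + (-1)(0.1) + (8)(0.4) = -1.2
E[Y²] = (-9)²(0.4) + (-7)²(0.1) + (-1)²(0.1) + (8)²(0.4) = 63
Var(Y) = E[Y²] − (E[Y])² = 63 − (-1.2)² = 61.56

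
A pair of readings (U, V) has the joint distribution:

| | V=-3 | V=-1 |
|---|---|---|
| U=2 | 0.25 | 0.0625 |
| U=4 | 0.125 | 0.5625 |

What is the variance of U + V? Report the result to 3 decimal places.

E[U] = 3.375,  E[V] = -1.75,  E[UV] = -5.375
Var(U) = 12.25 − (3.375)² = 0.859375;  Var(V) = 4 − (-1.75)² = 0.9375
Cov(U,V) = -5.375 − (3.375)(-1.75) = 0.53125
Var(U + V) = (1)²·0.859375 + (1)²·0.9375 + 2·(1)·(1)·0.53125 = 2.859375

2.859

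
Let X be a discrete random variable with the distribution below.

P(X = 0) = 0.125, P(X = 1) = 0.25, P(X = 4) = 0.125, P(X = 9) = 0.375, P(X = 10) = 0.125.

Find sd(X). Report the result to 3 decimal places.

4.029

E[X] = (0)(0.125) + (1)(0.25) + (4)(0.125) + (9)(0.375) + (10)(0.125) = 5.375
E[X²] = (0)²(0.125) + (1)²(0.25) + (4)²(0.125) + (9)²(0.375) + (10)²(0.125) = 45.125
Var(X) = E[X²] − (E[X])² = 45.125 − (5.375)² = 16.234375
sd(X) = √16.234375 ≈ 4.029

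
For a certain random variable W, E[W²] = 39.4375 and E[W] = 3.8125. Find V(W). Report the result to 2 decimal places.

24.90

V(W) = 39.4375 − (3.8125)² = 24.90234375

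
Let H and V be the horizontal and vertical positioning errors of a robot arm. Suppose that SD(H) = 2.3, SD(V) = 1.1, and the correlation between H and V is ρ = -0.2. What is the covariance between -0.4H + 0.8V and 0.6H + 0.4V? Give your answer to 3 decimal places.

-1.044

var(H) = (2.3)² = 5.29;  var(V) = (1.1)² = 1.21
Cov(H,V) = ρ·SD(H)·SD(V) = -0.2·2.3·1.1 = -0.506
Cov(-0.4H + 0.8V, 0.6H + 0.4V) = (-0.4)(0.6)var(H) + (0.8)(0.4)var(V) + [(-0.4)(0.4) + (0.8)(0.6)]Cov(H,V)
= -0.24·5.29 + 0.32·1.21 + 0.32·-0.506 = -1.04432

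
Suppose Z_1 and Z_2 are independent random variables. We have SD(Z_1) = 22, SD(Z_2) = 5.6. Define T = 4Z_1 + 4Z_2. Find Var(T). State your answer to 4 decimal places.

Var(Z_1) = 484, Var(Z_2) = 31.36
By independence, Var(T) = (4)²Var(Z_1) + (4)²Var(Z_2)
= (4)²·484 + (4)²·31.36 = 8245.76

8245.7600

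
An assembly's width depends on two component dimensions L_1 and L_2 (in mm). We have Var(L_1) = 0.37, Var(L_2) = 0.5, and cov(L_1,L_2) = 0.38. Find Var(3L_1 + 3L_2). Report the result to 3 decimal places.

14.670

Var(3L_1 + 3L_2) = (3)²·Var(L_1) + (3)²·Var(L_2) + 2·(3)·(3)·cov(L_1,L_2)
= 9·0.37 + 9·0.5 + 18·0.38 = 14.67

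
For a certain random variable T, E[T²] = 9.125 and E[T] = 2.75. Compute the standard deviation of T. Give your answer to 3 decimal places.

1.250

var(T) = 9.125 − (2.75)² = 1.5625
σ(T) = √1.5625 ≈ 1.250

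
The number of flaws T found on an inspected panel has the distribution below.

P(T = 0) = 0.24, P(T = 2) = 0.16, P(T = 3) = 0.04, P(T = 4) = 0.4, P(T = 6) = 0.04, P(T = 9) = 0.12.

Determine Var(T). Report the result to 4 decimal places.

E[T] = (0)(0.24) + (2)(0.16) + (3)(0.04) + (4)(0.4) + (6)(0.04) + (9)(0.12) = 3.36
E[T²] = (0)²(0.24) + (2)²(0.16) + (3)²(0.04) + (4)²(0.4) + (6)²(0.04) + (9)²(0.12) = 18.56
Var(T) = E[T²] − (E[T])² = 18.56 − (3.36)² = 7.2704

7.2704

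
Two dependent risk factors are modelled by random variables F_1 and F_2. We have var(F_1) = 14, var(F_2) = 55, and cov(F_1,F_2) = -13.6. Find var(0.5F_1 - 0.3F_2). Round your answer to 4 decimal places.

12.5300

var(0.5F_1 - 0.3F_2) = (0.5)²·var(F_1) + (-0.3)²·var(F_2) + 2·(0.5)·(-0.3)·cov(F_1,F_2)
= 0.25·14 + 0.09·55 + -0.3·-13.6 = 12.53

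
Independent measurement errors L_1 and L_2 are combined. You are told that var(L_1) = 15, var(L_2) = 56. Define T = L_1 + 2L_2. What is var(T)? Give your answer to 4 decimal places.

239.0000

By independence, var(T) = (1)²var(L_1) + (2)²var(L_2)
= (1)²·15 + (2)²·56 = 239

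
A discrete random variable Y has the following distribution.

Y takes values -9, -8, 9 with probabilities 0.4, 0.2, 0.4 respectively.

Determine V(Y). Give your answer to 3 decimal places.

75.040

E[Y] = (-9)(0.4) + (-8)(0.2) + (9)(0.4) = -1.6
E[Y²] = (-9)²(0.4) + (-8)²(0.2) + (9)²(0.4) = 77.6
V(Y) = E[Y²] − (E[Y])² = 77.6 − (-1.6)² = 75.04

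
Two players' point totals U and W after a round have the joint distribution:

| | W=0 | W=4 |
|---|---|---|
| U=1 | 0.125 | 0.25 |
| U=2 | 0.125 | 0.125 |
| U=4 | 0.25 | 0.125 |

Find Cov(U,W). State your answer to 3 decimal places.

E[U] = 2.375,  E[W] = 2
E[UW] = 4
Cov(U,W) = E[UW] − E[U]E[W] = 4 − (2.375)(2) = -0.75

-0.750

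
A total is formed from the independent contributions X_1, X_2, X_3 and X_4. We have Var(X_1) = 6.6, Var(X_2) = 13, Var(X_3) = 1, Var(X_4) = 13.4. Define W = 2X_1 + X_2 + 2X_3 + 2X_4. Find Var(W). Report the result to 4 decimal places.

97.0000

By independence, Var(W) = (2)²Var(X_1) + (1)²Var(X_2) + (2)²Var(X_3) + (2)²Var(X_4)
= (2)²·6.6 + (1)²·13 + (2)²·1 + (2)²·13.4 = 97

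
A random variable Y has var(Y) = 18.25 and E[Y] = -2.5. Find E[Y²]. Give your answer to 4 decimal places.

24.5000

E[Y²] = var(Y) + (E[Y])² = 18.25 + (-2.5)² = 24.5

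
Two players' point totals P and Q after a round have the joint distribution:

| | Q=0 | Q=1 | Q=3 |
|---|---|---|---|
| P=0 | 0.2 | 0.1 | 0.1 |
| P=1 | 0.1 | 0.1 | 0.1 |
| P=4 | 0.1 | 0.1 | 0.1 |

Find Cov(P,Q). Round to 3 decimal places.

0.200

E[P] = 1.5,  E[Q] = 1.2
E[PQ] = 2
Cov(P,Q) = E[PQ] − E[P]E[Q] = 2 − (1.5)(1.2) = 0.2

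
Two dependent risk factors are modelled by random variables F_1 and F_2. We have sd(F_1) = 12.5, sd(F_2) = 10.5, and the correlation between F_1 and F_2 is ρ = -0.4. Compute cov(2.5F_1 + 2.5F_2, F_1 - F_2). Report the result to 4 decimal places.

115.0000

var(F_1) = (12.5)² = 156.25;  var(F_2) = (10.5)² = 110.25
cov(F_1,F_2) = ρ·sd(F_1)·sd(F_2) = -0.4·12.5·10.5 = -52.5
cov(2.5F_1 + 2.5F_2, F_1 - F_2) = (2.5)(1)var(F_1) + (2.5)(-1)var(F_2) + [(2.5)(-1) + (2.5)(1)]cov(F_1,F_2)
= 2.5·156.25 + -2.5·110.25 + 0·-52.5 = 115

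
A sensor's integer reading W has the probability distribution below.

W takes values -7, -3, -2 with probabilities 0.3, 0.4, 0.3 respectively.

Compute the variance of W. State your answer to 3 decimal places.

E[W] = (-7)(0.3) + (-3)(0.4) + (-2)(0.3) = -3.9
E[W²] = (-7)²(0.3) + (-3)²(0.4) + (-2)²(0.3) = 19.5
V(W) = E[W²] − (E[W])² = 19.5 − (-3.9)² = 4.29

4.290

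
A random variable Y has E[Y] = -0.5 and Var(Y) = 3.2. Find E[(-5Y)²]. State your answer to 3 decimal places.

E[-5Y] = -5·-0.5 = 2.5
Var(-5Y) = (-5)²·3.2 = 80
E[(-5Y)²] = Var((-5Y)) + (E[(-5Y)])² = 80 + (2.5)² = 86.25

86.250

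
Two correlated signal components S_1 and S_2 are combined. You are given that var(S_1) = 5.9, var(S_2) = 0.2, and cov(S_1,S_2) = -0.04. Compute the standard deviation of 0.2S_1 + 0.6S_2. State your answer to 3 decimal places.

0.546

var(0.2S_1 + 0.6S_2) = (0.2)²·var(S_1) + (0.6)²·var(S_2) + 2·(0.2)·(0.6)·cov(S_1,S_2)
= 0.04·5.9 + 0.36·0.2 + 0.24·-0.04 = 0.2984
SD(0.2S_1 + 0.6S_2) = √0.2984 ≈ 0.546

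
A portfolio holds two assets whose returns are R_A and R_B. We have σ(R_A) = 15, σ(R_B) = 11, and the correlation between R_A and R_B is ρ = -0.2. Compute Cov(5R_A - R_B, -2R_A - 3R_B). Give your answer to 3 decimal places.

-1458.000

Var(R_A) = (15)² = 225;  Var(R_B) = (11)² = 121
Cov(R_A,R_B) = ρ·σ(R_A)·σ(R_B) = -0.2·15·11 = -33
Cov(5R_A - R_B, -2R_A - 3R_B) = (5)(-2)Var(R_A) + (-1)(-3)Var(R_B) + [(5)(-3) + (-1)(-2)]Cov(R_A,R_B)
= -10·225 + 3·121 + -13·-33 = -1458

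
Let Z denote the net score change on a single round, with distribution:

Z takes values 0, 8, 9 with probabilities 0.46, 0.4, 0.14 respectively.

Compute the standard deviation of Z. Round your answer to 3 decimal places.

4.129

E[Z] = (0)(0.46) + (8)(0.4) + (9)(0.14) = 4.46
E[Z²] = (0)²(0.46) + (8)²(0.4) + (9)²(0.14) = 36.94
V(Z) = E[Z²] − (E[Z])² = 36.94 − (4.46)² = 17.0484
SD(Z) = √17.0484 ≈ 4.129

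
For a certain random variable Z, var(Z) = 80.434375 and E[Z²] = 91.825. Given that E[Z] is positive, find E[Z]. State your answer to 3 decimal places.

(E[Z])² = E[Z²] − var(Z) = 91.825 − 80.434375 = 11.390625
E[Z] = √11.390625 = 3.375

3.375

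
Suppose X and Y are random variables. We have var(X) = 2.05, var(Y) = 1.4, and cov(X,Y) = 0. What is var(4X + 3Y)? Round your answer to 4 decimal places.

var(4X + 3Y) = (4)²·var(X) + (3)²·var(Y) + 2·(4)·(3)·cov(X,Y)
= 16·2.05 + 9·1.4 + 24·0 = 45.4

45.4000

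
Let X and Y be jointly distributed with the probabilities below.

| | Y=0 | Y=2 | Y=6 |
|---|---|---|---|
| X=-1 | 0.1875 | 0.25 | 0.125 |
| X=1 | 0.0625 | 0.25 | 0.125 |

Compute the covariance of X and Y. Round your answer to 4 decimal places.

0.3125

E[X] = -0.125,  E[Y] = 2.5
E[XY] = 0
Cov(X,Y) = E[XY] − E[X]E[Y] = 0 − (-0.125)(2.5) = 0.3125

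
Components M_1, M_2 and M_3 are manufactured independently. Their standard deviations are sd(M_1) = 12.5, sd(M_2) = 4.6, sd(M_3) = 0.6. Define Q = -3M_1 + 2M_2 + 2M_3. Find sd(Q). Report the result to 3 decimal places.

38.631

var(M_1) = 156.25, var(M_2) = 21.16, var(M_3) = 0.36
By independence, var(Q) = (-3)²var(M_1) + (2)²var(M_2) + (2)²var(M_3)
= (-3)²·156.25 + (2)²·21.16 + (2)²·0.36 = 1492.33
sd(Q) = √1492.33 ≈ 38.631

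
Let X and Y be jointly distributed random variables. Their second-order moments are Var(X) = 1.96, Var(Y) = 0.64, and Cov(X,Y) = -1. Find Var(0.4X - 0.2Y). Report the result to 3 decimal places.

Var(0.4X - 0.2Y) = (0.4)²·Var(X) + (-0.2)²·Var(Y) + 2·(0.4)·(-0.2)·Cov(X,Y)
= 0.16·1.96 + 0.04·0.64 + -0.16·-1 = 0.4992

0.499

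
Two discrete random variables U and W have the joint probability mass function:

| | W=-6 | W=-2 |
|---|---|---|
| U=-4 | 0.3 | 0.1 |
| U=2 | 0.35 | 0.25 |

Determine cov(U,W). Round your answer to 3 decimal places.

0.960

E[U] = -0.4,  E[W] = -4.6
E[UW] = 2.8
cov(U,W) = E[UW] − E[U]E[W] = 2.8 − (-0.4)(-4.6) = 0.96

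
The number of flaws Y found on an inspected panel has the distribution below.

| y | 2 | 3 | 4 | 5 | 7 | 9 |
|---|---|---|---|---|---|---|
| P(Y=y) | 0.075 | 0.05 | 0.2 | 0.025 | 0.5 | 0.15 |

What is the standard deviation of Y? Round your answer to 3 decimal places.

2.078

E[Y] = (2)(0.075) + (3)(0.05) + (4)(0.2) + (5)(0.025) + (7)(0.5) + (9)(0.15) = 6.075
E[Y²] = (2)²(0.075) + (3)²(0.05) + (4)²(0.2) + (5)²(0.025) + (7)²(0.5) + (9)²(0.15) = 41.225
V(Y) = E[Y²] − (E[Y])² = 41.225 − (6.075)² = 4.319375
SD(Y) = √4.319375 ≈ 2.078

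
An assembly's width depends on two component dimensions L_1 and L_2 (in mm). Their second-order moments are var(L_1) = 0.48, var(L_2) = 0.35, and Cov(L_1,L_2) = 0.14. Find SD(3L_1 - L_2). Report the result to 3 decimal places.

1.957

var(3L_1 - L_2) = (3)²·var(L_1) + (-1)²·var(L_2) + 2·(3)·(-1)·Cov(L_1,L_2)
= 9·0.48 + 1·0.35 + -6·0.14 = 3.83
SD(3L_1 - L_2) = √3.83 ≈ 1.957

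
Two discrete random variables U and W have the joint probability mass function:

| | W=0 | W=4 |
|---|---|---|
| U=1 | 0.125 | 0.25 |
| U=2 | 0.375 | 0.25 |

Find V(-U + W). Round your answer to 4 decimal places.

4.7344

E[U] = 1.625,  E[W] = 2,  E[UW] = 3
V(U) = 2.875 − (1.625)² = 0.234375;  V(W) = 8 − (2)² = 4
cov(U,W) = 3 − (1.625)(2) = -0.25
V(-U + W) = (-1)²·0.234375 + (1)²·4 + 2·(-1)·(1)·-0.25 = 4.734375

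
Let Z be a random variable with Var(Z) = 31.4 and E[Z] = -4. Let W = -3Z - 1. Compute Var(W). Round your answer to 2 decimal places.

282.60

Var(-3Z - 1) = (-3)²·Var(Z) = 9·31.4 = 282.6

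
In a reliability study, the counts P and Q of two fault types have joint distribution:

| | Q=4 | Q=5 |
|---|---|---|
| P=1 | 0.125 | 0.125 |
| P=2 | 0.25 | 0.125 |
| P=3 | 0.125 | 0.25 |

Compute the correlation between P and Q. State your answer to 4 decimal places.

0.1601

E[P] = 2.125,  E[Q] = 4.5
E[PQ] = 9.625
Cov(P,Q) = E[PQ] − E[P]E[Q] = 9.625 − (2.125)(4.5) = 0.0625
V(P) = 0.609375,  V(Q) = 0.25
ρ = 0.0625 / √(0.609375·0.25) ≈ 0.1601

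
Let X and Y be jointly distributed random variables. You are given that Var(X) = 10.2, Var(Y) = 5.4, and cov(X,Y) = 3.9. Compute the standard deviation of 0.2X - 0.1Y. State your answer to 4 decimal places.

0.5532

Var(0.2X - 0.1Y) = (0.2)²·Var(X) + (-0.1)²·Var(Y) + 2·(0.2)·(-0.1)·cov(X,Y)
= 0.04·10.2 + 0.01·5.4 + -0.04·3.9 = 0.306
σ(0.2X - 0.1Y) = √0.306 ≈ 0.5532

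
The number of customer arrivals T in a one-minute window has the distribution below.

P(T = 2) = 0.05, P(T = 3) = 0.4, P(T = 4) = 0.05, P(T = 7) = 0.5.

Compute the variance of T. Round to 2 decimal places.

4.10

E[T] = (2)(0.05) + (3)(0.4) + (4)(0.05) + (7)(0.5) = 5
E[T²] = (2)²(0.05) + (3)²(0.4) + (4)²(0.05) + (7)²(0.5) = 29.1
Var(T) = E[T²] − (E[T])² = 29.1 − (5)² = 4.1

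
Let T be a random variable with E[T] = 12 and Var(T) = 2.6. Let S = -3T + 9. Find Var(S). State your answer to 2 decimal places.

Var(-3T + 9) = (-3)²·Var(T) = 9·2.6 = 23.4

23.40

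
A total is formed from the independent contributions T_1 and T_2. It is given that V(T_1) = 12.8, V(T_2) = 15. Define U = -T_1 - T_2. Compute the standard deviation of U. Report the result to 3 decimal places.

5.273

By independence, V(U) = (-1)²V(T_1) + (-1)²V(T_2)
= (-1)²·12.8 + (-1)²·15 = 27.8
SD(U) = √27.8 ≈ 5.273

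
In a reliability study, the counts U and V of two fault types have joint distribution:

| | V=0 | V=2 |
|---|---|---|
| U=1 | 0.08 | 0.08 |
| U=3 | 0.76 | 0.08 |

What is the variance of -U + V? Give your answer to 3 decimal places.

E[U] = 2.68,  E[V] = 0.32,  E[UV] = 0.64
var(U) = 7.72 − (2.68)² = 0.5376;  var(V) = 0.64 − (0.32)² = 0.5376
Cov(U,V) = 0.64 − (2.68)(0.32) = -0.2176
var(-U + V) = (-1)²·0.5376 + (1)²·0.5376 + 2·(-1)·(1)·-0.2176 = 1.5104

1.510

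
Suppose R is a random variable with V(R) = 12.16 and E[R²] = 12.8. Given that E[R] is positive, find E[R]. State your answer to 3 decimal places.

(E[R])² = E[R²] − V(R) = 12.8 − 12.16 = 0.64
E[R] = √0.64 = 0.8

0.800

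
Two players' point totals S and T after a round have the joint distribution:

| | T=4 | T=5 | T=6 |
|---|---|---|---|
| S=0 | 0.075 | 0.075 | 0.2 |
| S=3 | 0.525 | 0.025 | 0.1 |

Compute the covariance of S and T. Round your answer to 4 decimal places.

E[S] = 1.95,  E[T] = 4.7
E[ST] = 8.475
Cov(S,T) = E[ST] − E[S]E[T] = 8.475 − (1.95)(4.7) = -0.69

-0.6900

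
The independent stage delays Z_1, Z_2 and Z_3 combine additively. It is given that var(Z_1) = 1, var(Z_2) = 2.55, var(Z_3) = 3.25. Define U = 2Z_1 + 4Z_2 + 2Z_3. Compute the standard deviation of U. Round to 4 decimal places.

7.6026

By independence, var(U) = (2)²var(Z_1) + (4)²var(Z_2) + (2)²var(Z_3)
= (2)²·1 + (4)²·2.55 + (2)²·3.25 = 57.8
sd(U) = √57.8 ≈ 7.6026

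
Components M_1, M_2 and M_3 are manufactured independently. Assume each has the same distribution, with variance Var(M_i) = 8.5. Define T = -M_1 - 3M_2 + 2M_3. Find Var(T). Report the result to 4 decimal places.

119.0000

By independence, Var(T) = (-1)²Var(M_1) + (-3)²Var(M_2) + (2)²Var(M_3)
= (-1)²·8.5 + (-3)²·8.5 + (2)²·8.5 = 119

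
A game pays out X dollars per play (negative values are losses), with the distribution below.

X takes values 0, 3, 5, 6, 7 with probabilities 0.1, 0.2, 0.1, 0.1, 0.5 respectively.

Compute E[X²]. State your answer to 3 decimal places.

32.400

E[X²] = (0)²(0.1) + (3)²(0.2) + (5)²(0.1) + (6)²(0.1) + (7)²(0.5) = 32.4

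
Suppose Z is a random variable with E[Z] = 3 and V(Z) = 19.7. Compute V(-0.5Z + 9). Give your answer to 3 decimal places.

V(-0.5Z + 9) = (-0.5)²·V(Z) = 0.25·19.7 = 4.925

4.925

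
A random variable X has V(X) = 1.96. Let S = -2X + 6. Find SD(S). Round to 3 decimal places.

V(-2X + 6) = (-2)²·1.96 = 7.84
SD(S) = √7.84 ≈ 2.800

2.800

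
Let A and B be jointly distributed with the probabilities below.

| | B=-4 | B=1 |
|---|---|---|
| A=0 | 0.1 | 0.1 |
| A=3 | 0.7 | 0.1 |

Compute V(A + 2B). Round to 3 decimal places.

E[A] = 2.4,  E[B] = -3,  E[AB] = -8.1
V(A) = 7.2 − (2.4)² = 1.44;  V(B) = 13 − (-3)² = 4
Cov(A,B) = -8.1 − (2.4)(-3) = -0.9
V(A + 2B) = (1)²·1.44 + (2)²·4 + 2·(1)·(2)·-0.9 = 13.84

13.840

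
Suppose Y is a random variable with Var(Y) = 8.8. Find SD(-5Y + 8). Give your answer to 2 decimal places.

Var(-5Y + 8) = (-5)²·8.8 = 220
SD(-5Y + 8) = √220 ≈ 14.83

14.83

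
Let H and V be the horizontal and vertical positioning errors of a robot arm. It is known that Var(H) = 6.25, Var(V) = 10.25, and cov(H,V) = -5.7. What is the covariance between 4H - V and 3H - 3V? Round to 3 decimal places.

cov(4H - V, 3H - 3V) = (4)(3)Var(H) + (-1)(-3)Var(V) + [(4)(-3) + (-1)(3)]cov(H,V)
= 12·6.25 + 3·10.25 + -15·-5.7 = 191.25

191.250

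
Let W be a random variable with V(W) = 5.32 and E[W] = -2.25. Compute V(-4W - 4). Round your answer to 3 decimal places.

V(-4W - 4) = (-4)²·V(W) = 16·5.32 = 85.12

85.120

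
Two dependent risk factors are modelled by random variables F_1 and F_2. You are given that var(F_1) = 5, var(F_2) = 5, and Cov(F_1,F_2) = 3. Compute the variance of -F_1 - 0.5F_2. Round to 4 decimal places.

var(-F_1 - 0.5F_2) = (-1)²·var(F_1) + (-0.5)²·var(F_2) + 2·(-1)·(-0.5)·Cov(F_1,F_2)
= 1·5 + 0.25·5 + 1·3 = 9.25

9.2500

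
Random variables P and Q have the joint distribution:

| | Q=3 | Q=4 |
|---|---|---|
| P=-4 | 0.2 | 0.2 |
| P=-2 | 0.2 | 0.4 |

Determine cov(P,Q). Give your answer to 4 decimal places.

E[P] = -2.8,  E[Q] = 3.6
E[PQ] = -10
cov(P,Q) = E[PQ] − E[P]E[Q] = -10 − (-2.8)(3.6) = 0.08

0.0800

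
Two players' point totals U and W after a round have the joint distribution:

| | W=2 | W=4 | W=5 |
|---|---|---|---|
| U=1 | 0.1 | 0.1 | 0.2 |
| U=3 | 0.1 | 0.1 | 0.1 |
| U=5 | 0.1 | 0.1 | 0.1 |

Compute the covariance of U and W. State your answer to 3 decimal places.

E[U] = 2.8,  E[W] = 3.8
E[UW] = 10.4
Cov(U,W) = E[UW] − E[U]E[W] = 10.4 − (2.8)(3.8) = -0.24

-0.240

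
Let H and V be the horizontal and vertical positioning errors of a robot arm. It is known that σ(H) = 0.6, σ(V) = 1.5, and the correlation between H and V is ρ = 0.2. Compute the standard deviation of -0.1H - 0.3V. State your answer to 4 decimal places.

Var(H) = (0.6)² = 0.36;  Var(V) = (1.5)² = 2.25
Cov(H,V) = ρ·σ(H)·σ(V) = 0.2·0.6·1.5 = 0.18
Var(-0.1H - 0.3V) = (-0.1)²·Var(H) + (-0.3)²·Var(V) + 2·(-0.1)·(-0.3)·Cov(H,V)
= 0.01·0.36 + 0.09·2.25 + 0.06·0.18 = 0.2169
σ(-0.1H - 0.3V) = √0.2169 ≈ 0.4657

0.4657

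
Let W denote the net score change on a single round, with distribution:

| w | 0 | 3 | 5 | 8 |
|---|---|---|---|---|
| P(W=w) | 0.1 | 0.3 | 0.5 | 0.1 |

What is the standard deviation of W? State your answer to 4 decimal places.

E[W] = (0)(0.1) + (3)(0.3) + (5)(0.5) + (8)(0.1) = 4.2
E[W²] = (0)²(0.1) + (3)²(0.3) + (5)²(0.5) + (8)²(0.1) = 21.6
V(W) = E[W²] − (E[W])² = 21.6 − (4.2)² = 3.96
SD(W) = √3.96 ≈ 1.9900

1.9900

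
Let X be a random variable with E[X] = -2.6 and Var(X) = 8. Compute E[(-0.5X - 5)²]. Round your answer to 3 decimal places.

E[-0.5X - 5] = -0.5·-2.6 − 5 = -3.7
Var(-0.5X - 5) = (-0.5)²·8 = 2
E[(-0.5X - 5)²] = Var((-0.5X - 5)) + (E[(-0.5X - 5)])² = 2 + (-3.7)² = 15.69

15.690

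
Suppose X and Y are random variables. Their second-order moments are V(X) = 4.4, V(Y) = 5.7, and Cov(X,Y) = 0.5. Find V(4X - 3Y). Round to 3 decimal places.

V(4X - 3Y) = (4)²·V(X) + (-3)²·V(Y) + 2·(4)·(-3)·Cov(X,Y)
= 16·4.4 + 9·5.7 + -24·0.5 = 109.7

109.700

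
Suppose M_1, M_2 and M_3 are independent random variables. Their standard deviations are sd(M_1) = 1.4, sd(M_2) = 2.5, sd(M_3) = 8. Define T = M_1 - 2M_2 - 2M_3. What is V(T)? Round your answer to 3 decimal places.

V(M_1) = 1.96, V(M_2) = 6.25, V(M_3) = 64
By independence, V(T) = (1)²V(M_1) + (-2)²V(M_2) + (-2)²V(M_3)
= (1)²·1.96 + (-2)²·6.25 + (-2)²·64 = 282.96

282.960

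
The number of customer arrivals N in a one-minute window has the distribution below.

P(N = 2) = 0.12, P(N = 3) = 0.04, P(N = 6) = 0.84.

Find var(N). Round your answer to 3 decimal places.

E[N] = (2)(0.12) + (3)(0.04) + (6)(0.84) = 5.4
E[N²] = (2)²(0.12) + (3)²(0.04) + (6)²(0.84) = 31.08
var(N) = E[N²] − (E[N])² = 31.08 − (5.4)² = 1.92

1.920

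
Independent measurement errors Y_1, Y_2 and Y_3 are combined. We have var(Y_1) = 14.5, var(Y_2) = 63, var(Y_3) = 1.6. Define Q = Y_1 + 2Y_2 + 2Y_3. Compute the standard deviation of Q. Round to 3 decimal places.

By independence, var(Q) = (1)²var(Y_1) + (2)²var(Y_2) + (2)²var(Y_3)
= (1)²·14.5 + (2)²·63 + (2)²·1.6 = 272.9
sd(Q) = √272.9 ≈ 16.520

16.520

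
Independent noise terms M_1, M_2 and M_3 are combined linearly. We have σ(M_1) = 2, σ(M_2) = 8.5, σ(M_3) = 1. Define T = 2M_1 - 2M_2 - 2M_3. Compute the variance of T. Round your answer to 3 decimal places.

309.000

V(M_1) = 4, V(M_2) = 72.25, V(M_3) = 1
By independence, V(T) = (2)²V(M_1) + (-2)²V(M_2) + (-2)²V(M_3)
= (2)²·4 + (-2)²·72.25 + (-2)²·1 = 309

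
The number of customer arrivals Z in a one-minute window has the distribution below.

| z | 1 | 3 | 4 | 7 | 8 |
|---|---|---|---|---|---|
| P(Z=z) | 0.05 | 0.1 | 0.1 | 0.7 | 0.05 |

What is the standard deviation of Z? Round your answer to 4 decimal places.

1.8567

E[Z] = (1)(0.05) + (3)(0.1) + (4)(0.1) + (7)(0.7) + (8)(0.05) = 6.05
E[Z²] = (1)²(0.05) + (3)²(0.1) + (4)²(0.1) + (7)²(0.7) + (8)²(0.05) = 40.05
var(Z) = E[Z²] − (E[Z])² = 40.05 − (6.05)² = 3.4475
sd(Z) = √3.4475 ≈ 1.8567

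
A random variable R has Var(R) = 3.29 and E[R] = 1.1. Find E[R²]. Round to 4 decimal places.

4.5000

E[R²] = Var(R) + (E[R])² = 3.29 + (1.1)² = 4.5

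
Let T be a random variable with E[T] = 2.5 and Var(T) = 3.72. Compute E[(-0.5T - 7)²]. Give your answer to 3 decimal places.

68.993

E[-0.5T - 7] = -0.5·2.5 − 7 = -8.25
Var(-0.5T - 7) = (-0.5)²·3.72 = 0.93
E[(-0.5T - 7)²] = Var((-0.5T - 7)) + (E[(-0.5T - 7)])² = 0.93 + (-8.25)² = 68.9925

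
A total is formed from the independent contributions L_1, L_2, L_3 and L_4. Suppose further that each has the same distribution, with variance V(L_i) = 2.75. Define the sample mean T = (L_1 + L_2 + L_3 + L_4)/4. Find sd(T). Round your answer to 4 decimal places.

0.8292

By independence, V(T) = (0.25)²V(L_1) + (0.25)²V(L_2) + (0.25)²V(L_3) + (0.25)²V(L_4)
= (0.25)²·2.75 + (0.25)²·2.75 + (0.25)²·2.75 + (0.25)²·2.75 = 0.6875
sd(T) = √0.6875 ≈ 0.8292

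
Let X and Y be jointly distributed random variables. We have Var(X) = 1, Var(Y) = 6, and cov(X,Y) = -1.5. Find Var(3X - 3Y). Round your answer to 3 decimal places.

90.000

Var(3X - 3Y) = (3)²·Var(X) + (-3)²·Var(Y) + 2·(3)·(-3)·cov(X,Y)
= 9·1 + 9·6 + -18·-1.5 = 90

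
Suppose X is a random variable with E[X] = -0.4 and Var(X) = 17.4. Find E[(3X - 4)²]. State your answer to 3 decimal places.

E[3X - 4] = 3·-0.4 − 4 = -5.2
Var(3X - 4) = (3)²·17.4 = 156.6
E[(3X - 4)²] = Var((3X - 4)) + (E[(3X - 4)])² = 156.6 + (-5.2)² = 183.64

183.640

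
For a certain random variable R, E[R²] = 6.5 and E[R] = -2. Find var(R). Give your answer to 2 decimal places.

var(R) = 6.5 − (-2)² = 2.5

2.50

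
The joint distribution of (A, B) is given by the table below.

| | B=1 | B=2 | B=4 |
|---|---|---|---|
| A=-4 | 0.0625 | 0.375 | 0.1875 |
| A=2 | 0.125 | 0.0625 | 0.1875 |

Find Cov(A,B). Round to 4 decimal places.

E[A] = -1.75,  E[B] = 2.5625
E[AB] = -4.25
Cov(A,B) = E[AB] − E[A]E[B] = -4.25 − (-1.75)(2.5625) = 0.234375

0.2344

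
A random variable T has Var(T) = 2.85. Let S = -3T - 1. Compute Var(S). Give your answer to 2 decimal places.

25.65

Var(-3T - 1) = (-3)²·Var(T) = 9·2.85 = 25.65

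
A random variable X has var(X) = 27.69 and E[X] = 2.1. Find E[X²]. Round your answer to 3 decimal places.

32.100

E[X²] = var(X) + (E[X])² = 27.69 + (2.1)² = 32.1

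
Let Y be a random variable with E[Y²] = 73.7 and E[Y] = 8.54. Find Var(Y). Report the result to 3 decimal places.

0.768

Var(Y) = 73.7 − (8.54)² = 0.7684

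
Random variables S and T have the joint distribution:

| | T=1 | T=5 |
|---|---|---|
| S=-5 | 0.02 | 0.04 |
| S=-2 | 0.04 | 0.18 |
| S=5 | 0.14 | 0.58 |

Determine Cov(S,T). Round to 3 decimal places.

0.208

E[S] = 2.86,  E[T] = 4.2
E[ST] = 12.22
Cov(S,T) = E[ST] − E[S]E[T] = 12.22 − (2.86)(4.2) = 0.208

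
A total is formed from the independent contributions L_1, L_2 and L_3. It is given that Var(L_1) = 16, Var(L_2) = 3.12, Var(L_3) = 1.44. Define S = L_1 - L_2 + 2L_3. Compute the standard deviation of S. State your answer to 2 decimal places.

4.99

By independence, Var(S) = (1)²Var(L_1) + (-1)²Var(L_2) + (2)²Var(L_3)
= (1)²·16 + (-1)²·3.12 + (2)²·1.44 = 24.88
SD(S) = √24.88 ≈ 4.99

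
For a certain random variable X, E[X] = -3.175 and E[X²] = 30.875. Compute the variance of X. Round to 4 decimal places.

20.7944

Var(X) = 30.875 − (-3.175)² = 20.794375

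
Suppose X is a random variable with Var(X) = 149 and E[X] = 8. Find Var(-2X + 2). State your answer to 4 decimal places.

Var(-2X + 2) = (-2)²·Var(X) = 4·149 = 596

596.0000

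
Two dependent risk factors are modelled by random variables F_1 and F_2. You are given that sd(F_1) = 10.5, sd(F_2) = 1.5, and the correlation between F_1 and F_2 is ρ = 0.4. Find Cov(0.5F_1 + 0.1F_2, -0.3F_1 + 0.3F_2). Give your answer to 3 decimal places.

-15.714

V(F_1) = (10.5)² = 110.25;  V(F_2) = (1.5)² = 2.25
Cov(F_1,F_2) = ρ·sd(F_1)·sd(F_2) = 0.4·10.5·1.5 = 6.3
Cov(0.5F_1 + 0.1F_2, -0.3F_1 + 0.3F_2) = (0.5)(-0.3)V(F_1) + (0.1)(0.3)V(F_2) + [(0.5)(0.3) + (0.1)(-0.3)]Cov(F_1,F_2)
= -0.15·110.25 + 0.03·2.25 + 0.12·6.3 = -15.714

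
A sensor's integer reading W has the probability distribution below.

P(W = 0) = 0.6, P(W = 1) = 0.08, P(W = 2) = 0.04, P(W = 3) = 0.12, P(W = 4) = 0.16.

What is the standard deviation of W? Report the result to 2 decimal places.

E[W] = (0)(0.6) + (1)(0.08) + (2)(0.04) + (3)(0.12) + (4)(0.16) = 1.16
E[W²] = (0)²(0.6) + (1)²(0.08) + (2)²(0.04) + (3)²(0.12) + (4)²(0.16) = 3.88
Var(W) = E[W²] − (E[W])² = 3.88 − (1.16)² = 2.5344
sd(W) = √2.5344 ≈ 1.59

1.59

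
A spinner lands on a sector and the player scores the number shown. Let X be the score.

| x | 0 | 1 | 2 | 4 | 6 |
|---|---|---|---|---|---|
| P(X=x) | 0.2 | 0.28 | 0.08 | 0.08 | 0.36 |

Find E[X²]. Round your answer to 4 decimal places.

14.8400

E[X²] = (0)²(0.2) + (1)²(0.28) + (2)²(0.08) + (4)²(0.08) + (6)²(0.36) = 14.84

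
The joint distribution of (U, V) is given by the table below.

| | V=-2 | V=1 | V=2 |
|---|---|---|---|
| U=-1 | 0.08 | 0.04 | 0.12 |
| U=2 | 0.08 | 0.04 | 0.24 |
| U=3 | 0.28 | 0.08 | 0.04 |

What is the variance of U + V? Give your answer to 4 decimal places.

E[U] = 1.68,  E[V] = 0.08,  E[UV] = -0.6
var(U) = 5.28 − (1.68)² = 2.4576;  var(V) = 3.52 − (0.08)² = 3.5136
Cov(U,V) = -0.6 − (1.68)(0.08) = -0.7344
var(U + V) = (1)²·2.4576 + (1)²·3.5136 + 2·(1)·(1)·-0.7344 = 4.5024

4.5024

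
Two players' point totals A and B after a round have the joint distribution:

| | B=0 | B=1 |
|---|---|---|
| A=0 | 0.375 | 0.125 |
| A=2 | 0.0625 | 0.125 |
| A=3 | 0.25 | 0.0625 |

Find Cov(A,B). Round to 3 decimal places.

E[A] = 1.3125,  E[B] = 0.3125
E[AB] = 0.4375
Cov(A,B) = E[AB] − E[A]E[B] = 0.4375 − (1.3125)(0.3125) = 0.02734375

0.027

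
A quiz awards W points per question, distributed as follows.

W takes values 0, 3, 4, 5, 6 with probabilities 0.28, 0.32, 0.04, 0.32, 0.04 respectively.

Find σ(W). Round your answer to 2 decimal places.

2.05

E[W] = (0)(0.28) + (3)(0.32) + (4)(0.04) + (5)(0.32) + (6)(0.04) = 2.96
E[W²] = (0)²(0.28) + (3)²(0.32) + (4)²(0.04) + (5)²(0.32) + (6)²(0.04) = 12.96
var(W) = E[W²] − (E[W])² = 12.96 − (2.96)² = 4.1984
σ(W) = √4.1984 ≈ 2.05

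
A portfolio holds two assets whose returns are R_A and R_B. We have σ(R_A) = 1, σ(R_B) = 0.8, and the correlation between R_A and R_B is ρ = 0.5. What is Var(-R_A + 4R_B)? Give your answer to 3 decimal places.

Var(R_A) = (1)² = 1;  Var(R_B) = (0.8)² = 0.64
Cov(R_A,R_B) = ρ·σ(R_A)·σ(R_B) = 0.5·1·0.8 = 0.4
Var(-R_A + 4R_B) = (-1)²·Var(R_A) + (4)²·Var(R_B) + 2·(-1)·(4)·Cov(R_A,R_B)
= 1·1 + 16·0.64 + -8·0.4 = 8.04

8.040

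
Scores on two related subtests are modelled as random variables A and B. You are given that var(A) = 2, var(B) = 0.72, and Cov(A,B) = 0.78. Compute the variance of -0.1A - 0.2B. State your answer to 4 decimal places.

0.0800

var(-0.1A - 0.2B) = (-0.1)²·var(A) + (-0.2)²·var(B) + 2·(-0.1)·(-0.2)·Cov(A,B)
= 0.01·2 + 0.04·0.72 + 0.04·0.78 = 0.08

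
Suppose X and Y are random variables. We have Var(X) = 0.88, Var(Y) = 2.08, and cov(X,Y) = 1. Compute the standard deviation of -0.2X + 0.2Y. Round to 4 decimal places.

0.1960

Var(-0.2X + 0.2Y) = (-0.2)²·Var(X) + (0.2)²·Var(Y) + 2·(-0.2)·(0.2)·cov(X,Y)
= 0.04·0.88 + 0.04·2.08 + -0.08·1 = 0.0384
SD(-0.2X + 0.2Y) = √0.0384 ≈ 0.1960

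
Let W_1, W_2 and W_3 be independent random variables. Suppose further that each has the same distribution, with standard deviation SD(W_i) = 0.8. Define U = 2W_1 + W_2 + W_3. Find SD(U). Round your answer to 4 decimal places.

1.9596

var(W_i) = (0.8)² = 0.64
By independence, var(U) = (2)²var(W_1) + (1)²var(W_2) + (1)²var(W_3)
= (2)²·0.64 + (1)²·0.64 + (1)²·0.64 = 3.84
SD(U) = √3.84 ≈ 1.9596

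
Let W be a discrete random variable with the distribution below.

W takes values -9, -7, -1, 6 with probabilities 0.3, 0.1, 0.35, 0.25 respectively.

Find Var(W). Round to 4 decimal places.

33.4875

E[W] = (-9)(0.3) + (-7)(0.1) + (-1)(0.35) + (6)(0.25) = -2.25
E[W²] = (-9)²(0.3) + (-7)²(0.1) + (-1)²(0.35) + (6)²(0.25) = 38.55
Var(W) = E[W²] − (E[W])² = 38.55 − (-2.25)² = 33.4875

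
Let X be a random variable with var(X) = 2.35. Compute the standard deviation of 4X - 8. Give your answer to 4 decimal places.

6.1319

var(4X - 8) = (4)²·2.35 = 37.6
SD(4X - 8) = √37.6 ≈ 6.1319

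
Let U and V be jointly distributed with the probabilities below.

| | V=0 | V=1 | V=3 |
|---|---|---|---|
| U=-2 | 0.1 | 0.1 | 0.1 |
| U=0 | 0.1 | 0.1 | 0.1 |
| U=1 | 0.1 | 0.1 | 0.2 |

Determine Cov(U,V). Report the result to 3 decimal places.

0.200

E[U] = -0.2,  E[V] = 1.5
E[UV] = -0.1
Cov(U,V) = E[UV] − E[U]E[V] = -0.1 − (-0.2)(1.5) = 0.2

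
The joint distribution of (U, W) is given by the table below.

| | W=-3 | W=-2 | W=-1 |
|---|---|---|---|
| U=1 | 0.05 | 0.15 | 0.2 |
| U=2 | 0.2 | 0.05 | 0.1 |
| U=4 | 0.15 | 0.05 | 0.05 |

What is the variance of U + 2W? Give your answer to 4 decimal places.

3.0000

E[U] = 2.1,  E[W] = -2.05,  E[UW] = -4.65
V(U) = 5.8 − (2.1)² = 1.39;  V(W) = 4.95 − (-2.05)² = 0.7475
Cov(U,W) = -4.65 − (2.1)(-2.05) = -0.345
V(U + 2W) = (1)²·1.39 + (2)²·0.7475 + 2·(1)·(2)·-0.345 = 3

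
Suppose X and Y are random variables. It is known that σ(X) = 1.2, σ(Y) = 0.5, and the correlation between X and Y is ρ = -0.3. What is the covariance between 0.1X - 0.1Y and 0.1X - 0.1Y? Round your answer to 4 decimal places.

V(X) = (1.2)² = 1.44;  V(Y) = (0.5)² = 0.25
Cov(X,Y) = ρ·σ(X)·σ(Y) = -0.3·1.2·0.5 = -0.18
Cov(0.1X - 0.1Y, 0.1X - 0.1Y) = (0.1)(0.1)V(X) + (-0.1)(-0.1)V(Y) + [(0.1)(-0.1) + (-0.1)(0.1)]Cov(X,Y)
= 0.01·1.44 + 0.01·0.25 + -0.02·-0.18 = 0.0205

0.0205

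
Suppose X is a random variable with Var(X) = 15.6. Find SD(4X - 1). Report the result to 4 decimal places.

15.7987

Var(4X - 1) = (4)²·15.6 = 249.6
SD(4X - 1) = √249.6 ≈ 15.7987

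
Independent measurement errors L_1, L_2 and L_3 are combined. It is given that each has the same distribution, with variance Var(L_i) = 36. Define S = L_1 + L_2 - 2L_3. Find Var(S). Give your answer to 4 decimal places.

By independence, Var(S) = (1)²Var(L_1) + (1)²Var(L_2) + (-2)²Var(L_3)
= (1)²·36 + (1)²·36 + (-2)²·36 = 216

216.0000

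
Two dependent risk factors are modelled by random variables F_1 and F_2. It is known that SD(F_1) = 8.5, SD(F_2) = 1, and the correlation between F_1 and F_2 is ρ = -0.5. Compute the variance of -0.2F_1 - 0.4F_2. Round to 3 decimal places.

Var(F_1) = (8.5)² = 72.25;  Var(F_2) = (1)² = 1
cov(F_1,F_2) = ρ·SD(F_1)·SD(F_2) = -0.5·8.5·1 = -4.25
Var(-0.2F_1 - 0.4F_2) = (-0.2)²·Var(F_1) + (-0.4)²·Var(F_2) + 2·(-0.2)·(-0.4)·cov(F_1,F_2)
= 0.04·72.25 + 0.16·1 + 0.16·-4.25 = 2.37

2.370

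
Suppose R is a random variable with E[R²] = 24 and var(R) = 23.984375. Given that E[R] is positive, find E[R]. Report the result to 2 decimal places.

0.13

(E[R])² = E[R²] − var(R) = 24 − 23.984375 = 0.015625
E[R] = √0.015625 = 0.125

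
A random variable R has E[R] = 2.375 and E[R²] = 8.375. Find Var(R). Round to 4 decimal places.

Var(R) = 8.375 − (2.375)² = 2.734375

2.7344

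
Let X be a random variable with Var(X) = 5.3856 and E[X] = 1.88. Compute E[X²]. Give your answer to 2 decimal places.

8.92

E[X²] = Var(X) + (E[X])² = 5.3856 + (1.88)² = 8.92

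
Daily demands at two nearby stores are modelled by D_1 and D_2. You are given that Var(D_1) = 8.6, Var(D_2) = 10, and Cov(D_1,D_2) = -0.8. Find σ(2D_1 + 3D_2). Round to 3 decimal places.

Var(2D_1 + 3D_2) = (2)²·Var(D_1) + (3)²·Var(D_2) + 2·(2)·(3)·Cov(D_1,D_2)
= 4·8.6 + 9·10 + 12·-0.8 = 114.8
σ(2D_1 + 3D_2) = √114.8 ≈ 10.714

10.714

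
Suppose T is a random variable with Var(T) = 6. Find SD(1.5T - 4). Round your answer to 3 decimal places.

3.674

Var(1.5T - 4) = (1.5)²·6 = 13.5
SD(1.5T - 4) = √13.5 ≈ 3.674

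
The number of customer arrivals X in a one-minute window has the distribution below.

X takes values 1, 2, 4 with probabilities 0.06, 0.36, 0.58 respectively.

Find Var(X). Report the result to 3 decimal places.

E[X] = (1)(0.06) + (2)(0.36) + (4)(0.58) = 3.1
E[X²] = (1)²(0.06) + (2)²(0.36) + (4)²(0.58) = 10.78
Var(X) = E[X²] − (E[X])² = 10.78 − (3.1)² = 1.17

1.170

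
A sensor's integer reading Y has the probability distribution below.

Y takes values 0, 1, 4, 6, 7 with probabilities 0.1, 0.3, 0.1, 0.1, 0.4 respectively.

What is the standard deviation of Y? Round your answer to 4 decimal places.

2.8792

E[Y] = (0)(0.1) + (1)(0.3) + (4)(0.1) + (6)(0.1) + (7)(0.4) = 4.1
E[Y²] = (0)²(0.1) + (1)²(0.3) + (4)²(0.1) + (6)²(0.1) + (7)²(0.4) = 25.1
Var(Y) = E[Y²] − (E[Y])² = 25.1 − (4.1)² = 8.29
SD(Y) = √8.29 ≈ 2.8792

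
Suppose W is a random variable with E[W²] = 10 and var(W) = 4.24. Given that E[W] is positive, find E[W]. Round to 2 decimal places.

(E[W])² = E[W²] − var(W) = 10 − 4.24 = 5.76
E[W] = √5.76 = 2.4

2.40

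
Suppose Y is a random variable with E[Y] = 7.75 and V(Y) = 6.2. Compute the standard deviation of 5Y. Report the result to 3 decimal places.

V(5Y) = (5)²·6.2 = 155
sd(5Y) = √155 ≈ 12.450

12.450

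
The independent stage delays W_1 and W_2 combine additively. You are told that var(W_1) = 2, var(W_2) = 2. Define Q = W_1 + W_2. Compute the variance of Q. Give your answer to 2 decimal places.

By independence, var(Q) = (1)²var(W_1) + (1)²var(W_2)
= (1)²·2 + (1)²·2 = 4

4.00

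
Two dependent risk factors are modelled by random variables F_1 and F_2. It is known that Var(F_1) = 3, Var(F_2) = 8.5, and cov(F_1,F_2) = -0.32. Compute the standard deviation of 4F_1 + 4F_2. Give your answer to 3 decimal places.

Var(4F_1 + 4F_2) = (4)²·Var(F_1) + (4)²·Var(F_2) + 2·(4)·(4)·cov(F_1,F_2)
= 16·3 + 16·8.5 + 32·-0.32 = 173.76
SD(4F_1 + 4F_2) = √173.76 ≈ 13.182

13.182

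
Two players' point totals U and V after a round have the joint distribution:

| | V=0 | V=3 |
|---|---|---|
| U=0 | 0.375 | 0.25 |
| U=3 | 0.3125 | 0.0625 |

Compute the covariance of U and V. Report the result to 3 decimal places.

E[U] = 1.125,  E[V] = 0.9375
E[UV] = 0.5625
cov(U,V) = E[UV] − E[U]E[V] = 0.5625 − (1.125)(0.9375) = -0.4921875

-0.492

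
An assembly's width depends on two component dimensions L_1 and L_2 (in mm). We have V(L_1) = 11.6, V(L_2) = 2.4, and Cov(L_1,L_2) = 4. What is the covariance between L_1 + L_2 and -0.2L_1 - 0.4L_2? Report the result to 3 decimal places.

-5.680

Cov(L_1 + L_2, -0.2L_1 - 0.4L_2) = (1)(-0.2)V(L_1) + (1)(-0.4)V(L_2) + [(1)(-0.4) + (1)(-0.2)]Cov(L_1,L_2)
= -0.2·11.6 + -0.4·2.4 + -0.6·4 = -5.68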